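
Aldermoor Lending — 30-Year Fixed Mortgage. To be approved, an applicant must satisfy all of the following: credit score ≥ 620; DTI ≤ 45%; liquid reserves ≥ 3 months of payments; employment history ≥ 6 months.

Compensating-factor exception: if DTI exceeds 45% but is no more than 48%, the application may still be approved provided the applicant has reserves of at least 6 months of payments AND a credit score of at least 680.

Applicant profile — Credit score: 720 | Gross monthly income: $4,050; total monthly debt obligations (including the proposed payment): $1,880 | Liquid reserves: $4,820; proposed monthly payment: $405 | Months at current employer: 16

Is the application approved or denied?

Credit score 720 ≥ 620 (meets base)
DTI: 1,880 ÷ 4,050 = 46.4%, over the 45% base limit.
Liquid reserves cover 4,820/405 = 11.9 months — ≥ 3 required
Employment 16 ≥ 6 months
46.4% falls in the override range (45%–48%), so the compensating-factor test applies.
Override check — reserves: 11.9 mo (ok); score: 720 (ok).
Both override conditions satisfied; DTI exception granted.

Approved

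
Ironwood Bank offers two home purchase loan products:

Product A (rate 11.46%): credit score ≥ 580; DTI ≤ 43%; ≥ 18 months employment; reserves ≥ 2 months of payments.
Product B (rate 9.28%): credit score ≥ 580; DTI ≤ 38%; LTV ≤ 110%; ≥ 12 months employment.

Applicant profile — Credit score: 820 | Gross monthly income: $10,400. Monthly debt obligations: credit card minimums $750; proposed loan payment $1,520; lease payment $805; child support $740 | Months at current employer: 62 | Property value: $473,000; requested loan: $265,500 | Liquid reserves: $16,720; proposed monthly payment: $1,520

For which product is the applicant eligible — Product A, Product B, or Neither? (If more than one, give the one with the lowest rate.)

Product B

Total debts = (750 + 1,520 + 805 + 740) = 3,815; DTI = 3,815/10,400 = 36.7%.
LTV = 265,500/473,000 = 56.1%.
Reserves = 16,720/1,520 = 11.0 months.
Product A: score 820 ≥ 580; DTI 36.7% ≤ 43%; employment 62 ≥ 18 mo; reserves 11.0 ≥ 2 mo → qualifies.
Product B: score 820 ≥ 580; DTI 36.7% ≤ 38%; LTV 56.1% ≤ 110%; employment 62 ≥ 12 mo → qualifies.
Qualifying: Product A, Product B. Lowest rate is 9.28% → Product B.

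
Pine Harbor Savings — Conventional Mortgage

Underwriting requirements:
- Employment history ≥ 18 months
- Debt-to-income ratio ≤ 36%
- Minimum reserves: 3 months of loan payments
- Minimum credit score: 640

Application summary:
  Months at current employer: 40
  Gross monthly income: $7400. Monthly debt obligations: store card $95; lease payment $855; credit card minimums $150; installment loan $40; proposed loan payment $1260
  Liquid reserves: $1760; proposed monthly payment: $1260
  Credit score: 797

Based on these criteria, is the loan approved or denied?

Employment 40 ≥ 18 months
Total monthly debts = (95 + 855 + 150 + 40 + 1,260) = 2,400. Debt-to-income = 2,400/7,400 = 32.4% — meets 36% limit
Reserves: 1,760 ÷ 1,260 = 1.4 months (below 3-month minimum)
Credit score 797 ≥ 640 (meets)
Fails on reserves.

Denied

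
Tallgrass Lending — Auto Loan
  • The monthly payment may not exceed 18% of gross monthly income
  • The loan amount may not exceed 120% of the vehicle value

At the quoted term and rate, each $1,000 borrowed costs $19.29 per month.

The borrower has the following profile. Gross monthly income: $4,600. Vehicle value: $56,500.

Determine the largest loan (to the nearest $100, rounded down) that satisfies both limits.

Payment cap: 18% × $4,600 = $828/month.
At $19.29 per $1,000, that supports 828/19.29 × 1,000 ≈ $42,923 → $42,900.
LTV cap: 120% × $56,500 = $67,800 → $67,800.
Binding constraint: payment-to-income.

$42,900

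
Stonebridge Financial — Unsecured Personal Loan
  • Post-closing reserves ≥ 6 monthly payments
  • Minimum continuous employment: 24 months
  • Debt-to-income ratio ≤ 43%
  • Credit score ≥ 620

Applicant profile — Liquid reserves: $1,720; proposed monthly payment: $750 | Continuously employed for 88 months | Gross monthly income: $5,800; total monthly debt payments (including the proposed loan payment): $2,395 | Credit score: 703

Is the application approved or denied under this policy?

Reserves: 1,720 ÷ 750 = 2.3 months (below 6-month minimum)
Employment 88 ≥ 24 months
DTI = 2,395/5,800 = 41.3% ≤ 43%
Credit score 703 ≥ 620 (meets)
Fails on reserves.

Denied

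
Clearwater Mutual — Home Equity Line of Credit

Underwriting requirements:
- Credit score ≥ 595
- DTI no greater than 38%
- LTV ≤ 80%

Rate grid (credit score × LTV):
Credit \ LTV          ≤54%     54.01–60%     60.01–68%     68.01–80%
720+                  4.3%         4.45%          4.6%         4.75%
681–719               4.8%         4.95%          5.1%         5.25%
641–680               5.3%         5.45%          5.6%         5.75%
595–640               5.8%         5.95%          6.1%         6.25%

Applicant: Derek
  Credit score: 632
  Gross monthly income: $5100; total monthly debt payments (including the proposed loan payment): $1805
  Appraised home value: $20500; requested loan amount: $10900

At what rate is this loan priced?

Credit score 632 ≥ 595; DTI = 1,805/5,100 = 35.4% ≤ 38%
Loan-to-value = 10,900/20,500 = 53.2% — pass (80% max)
Row: 632 falls in 595–640. Column: 53.2% falls in ≤54%. Rate = 5.8%.

5.8%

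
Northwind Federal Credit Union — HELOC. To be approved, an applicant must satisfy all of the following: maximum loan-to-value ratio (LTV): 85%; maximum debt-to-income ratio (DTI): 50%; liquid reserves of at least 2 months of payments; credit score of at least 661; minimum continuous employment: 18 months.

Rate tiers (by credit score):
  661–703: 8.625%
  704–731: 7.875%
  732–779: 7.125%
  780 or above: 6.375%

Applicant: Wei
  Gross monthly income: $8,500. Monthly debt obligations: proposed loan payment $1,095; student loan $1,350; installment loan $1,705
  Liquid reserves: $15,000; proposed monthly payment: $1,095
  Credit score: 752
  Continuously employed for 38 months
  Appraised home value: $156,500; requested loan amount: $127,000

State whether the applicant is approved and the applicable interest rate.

Credit score 752 ≥ 661 (meets minimum)
Total monthly debts = (1,095 + 1,350 + 1,705) = 4,150. DTI = 4,150/8,500 = 48.8% ≤ 50%
Employment 38 ≥ 18 months
LTV: 127,000 ÷ 156,500 = 81.2%, within 85% cap
Liquid reserves cover 15,000/1,095 = 13.7 months — ≥ 2 required
All requirements met. Score 752 falls in the 732–779 tier → 7.125%.

Approved at 7.125%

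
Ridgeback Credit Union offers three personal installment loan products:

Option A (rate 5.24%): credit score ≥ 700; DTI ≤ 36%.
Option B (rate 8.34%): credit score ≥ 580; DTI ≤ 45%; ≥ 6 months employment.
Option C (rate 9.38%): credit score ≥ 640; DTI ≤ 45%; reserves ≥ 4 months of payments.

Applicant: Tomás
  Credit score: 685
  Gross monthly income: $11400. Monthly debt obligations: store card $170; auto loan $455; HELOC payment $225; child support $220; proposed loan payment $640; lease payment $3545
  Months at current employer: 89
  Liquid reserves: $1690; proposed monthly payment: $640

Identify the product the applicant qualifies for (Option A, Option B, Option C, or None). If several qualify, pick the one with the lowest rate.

None

Total debts = (170 + 455 + 225 + 220 + 640 + 3,545) = 5,255; DTI = 5,255/11,400 = 46.1%.
Reserves = 1,690/640 = 2.6 months.
Option A: score 685 < 700; DTI 46.1% > 36% → does not qualify.
Option B: score 685 ≥ 580; DTI 46.1% > 45%; employment 89 ≥ 6 mo → does not qualify.
Option C: score 685 ≥ 640; DTI 46.1% > 45%; reserves 2.6 < 4 mo → does not qualify.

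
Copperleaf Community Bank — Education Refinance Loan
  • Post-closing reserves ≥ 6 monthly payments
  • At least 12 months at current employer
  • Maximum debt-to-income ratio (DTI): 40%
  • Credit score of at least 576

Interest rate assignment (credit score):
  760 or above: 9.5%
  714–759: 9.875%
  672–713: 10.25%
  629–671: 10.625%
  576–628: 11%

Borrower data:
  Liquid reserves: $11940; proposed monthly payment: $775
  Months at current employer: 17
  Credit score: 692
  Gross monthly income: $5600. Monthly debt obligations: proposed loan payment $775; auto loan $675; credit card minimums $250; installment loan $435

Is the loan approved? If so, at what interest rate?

Approved at 10.25%

Credit score 692 ≥ 576 (meets minimum)
Reserves: 11,940 ÷ 775 = 15.4 months (meets 6-month minimum)
Total monthly debts = (775 + 675 + 250 + 435) = 2,135. DTI = 2,135/5,600 = 38.1% ≤ 40%
Employment 17 ≥ 12 months
All requirements met. Score 692 falls in the 672–713 tier → 10.25%.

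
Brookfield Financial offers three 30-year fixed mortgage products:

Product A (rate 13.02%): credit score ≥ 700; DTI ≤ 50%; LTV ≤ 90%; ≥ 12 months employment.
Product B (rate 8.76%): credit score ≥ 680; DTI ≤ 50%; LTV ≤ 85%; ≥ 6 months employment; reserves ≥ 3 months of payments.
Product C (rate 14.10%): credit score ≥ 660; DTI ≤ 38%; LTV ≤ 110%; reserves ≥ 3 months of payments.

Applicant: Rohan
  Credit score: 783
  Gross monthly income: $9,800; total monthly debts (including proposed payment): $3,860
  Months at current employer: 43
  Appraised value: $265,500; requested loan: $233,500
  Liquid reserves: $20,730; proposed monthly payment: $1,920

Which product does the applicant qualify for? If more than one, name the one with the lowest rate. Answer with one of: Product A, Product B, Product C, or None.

Product A

DTI = 3,860/9,800 = 39.4%.
LTV = 233,500/265,500 = 87.9%.
Reserves = 20,730/1,920 = 10.8 months.
Product A: score 783 ≥ 700; DTI 39.4% ≤ 50%; LTV 87.9% ≤ 90%; employment 43 ≥ 12 mo → qualifies.
Product B: score 783 ≥ 680; DTI 39.4% ≤ 50%; LTV 87.9% > 85%; employment 43 ≥ 6 mo; reserves 10.8 ≥ 3 mo → does not qualify.
Product C: score 783 ≥ 660; DTI 39.4% > 38%; LTV 87.9% ≤ 110%; reserves 10.8 ≥ 3 mo → does not qualify.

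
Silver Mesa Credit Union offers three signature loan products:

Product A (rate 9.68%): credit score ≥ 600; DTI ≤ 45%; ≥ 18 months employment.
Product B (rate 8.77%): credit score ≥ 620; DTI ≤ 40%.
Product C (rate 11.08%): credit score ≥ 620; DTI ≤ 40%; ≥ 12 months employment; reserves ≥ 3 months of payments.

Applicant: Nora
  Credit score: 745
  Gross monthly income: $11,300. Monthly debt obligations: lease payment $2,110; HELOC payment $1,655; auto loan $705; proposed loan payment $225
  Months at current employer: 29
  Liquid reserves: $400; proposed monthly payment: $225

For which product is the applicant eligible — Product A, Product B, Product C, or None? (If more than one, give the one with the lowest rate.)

Total debts = (2,110 + 1,655 + 705 + 225) = 4,695; DTI = 4,695/11,300 = 41.5%.
Reserves = 400/225 = 1.8 months.
Product A: score 745 ≥ 600; DTI 41.5% ≤ 45%; employment 29 ≥ 18 mo → qualifies.
Product B: score 745 ≥ 620; DTI 41.5% > 40% → does not qualify.
Product C: score 745 ≥ 620; DTI 41.5% > 40%; employment 29 ≥ 12 mo; reserves 1.8 < 3 mo → does not qualify.

Product A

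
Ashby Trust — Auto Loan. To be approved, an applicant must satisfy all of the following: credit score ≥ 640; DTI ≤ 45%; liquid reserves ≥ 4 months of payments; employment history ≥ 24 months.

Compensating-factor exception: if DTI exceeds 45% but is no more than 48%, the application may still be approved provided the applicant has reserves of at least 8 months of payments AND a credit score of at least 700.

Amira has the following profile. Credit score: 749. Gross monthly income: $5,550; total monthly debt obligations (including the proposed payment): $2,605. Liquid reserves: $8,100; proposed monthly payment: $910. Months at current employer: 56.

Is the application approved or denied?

Approved

Credit score 749 ≥ 640 (meets base)
DTI = 2,605/5,550 = 46.9% > 45% — standard DTI limit exceeded.
Reserves = 8,100/910 = 8.9 months ≥ 4
Employment 56 ≥ 24 months
46.9% falls in the override range (45%–48%), so the compensating-factor test applies.
Override check — reserves: 8.9 mo (ok); score: 749 (ok).
Both compensating conditions met → exception applies.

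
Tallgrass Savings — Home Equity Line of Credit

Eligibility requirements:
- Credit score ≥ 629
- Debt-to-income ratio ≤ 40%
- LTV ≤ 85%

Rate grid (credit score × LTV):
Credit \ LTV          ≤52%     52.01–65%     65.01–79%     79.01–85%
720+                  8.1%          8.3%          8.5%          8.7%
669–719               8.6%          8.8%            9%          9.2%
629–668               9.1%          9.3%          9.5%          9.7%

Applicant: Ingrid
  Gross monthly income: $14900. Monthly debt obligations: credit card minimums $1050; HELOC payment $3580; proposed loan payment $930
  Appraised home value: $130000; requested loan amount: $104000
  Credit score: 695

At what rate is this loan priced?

9.2%

Credit score 695 ≥ 629; Total monthly debts = (1,050 + 3,580 + 930) = 5,560. DTI: 5,560 ÷ 14,900 = 37.3%, within the 40% cap
Loan-to-value = 104,000/130,000 = 80% — pass (85% max)
Row: 695 falls in 669–719. Column: 80% falls in 79.01–85%. Rate = 9.2%.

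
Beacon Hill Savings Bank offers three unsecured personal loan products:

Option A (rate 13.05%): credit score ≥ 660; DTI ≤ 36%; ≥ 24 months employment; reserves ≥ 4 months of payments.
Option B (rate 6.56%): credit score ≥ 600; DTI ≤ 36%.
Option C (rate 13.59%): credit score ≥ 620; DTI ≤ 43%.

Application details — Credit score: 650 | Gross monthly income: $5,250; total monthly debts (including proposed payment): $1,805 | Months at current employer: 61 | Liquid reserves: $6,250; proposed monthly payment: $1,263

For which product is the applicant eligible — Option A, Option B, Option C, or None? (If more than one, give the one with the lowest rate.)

Option B

DTI = 1,805/5,250 = 34.4%.
Reserves = 6,250/1,263 = 4.9 months.
Option A: score 650 < 660; DTI 34.4% ≤ 36%; employment 61 ≥ 24 mo; reserves 4.9 ≥ 4 mo → does not qualify.
Option B: score 650 ≥ 600; DTI 34.4% ≤ 36% → qualifies.
Option C: score 650 ≥ 620; DTI 34.4% ≤ 43% → qualifies.
Qualifying: Option B, Option C. Lowest rate is 6.56% → Option B.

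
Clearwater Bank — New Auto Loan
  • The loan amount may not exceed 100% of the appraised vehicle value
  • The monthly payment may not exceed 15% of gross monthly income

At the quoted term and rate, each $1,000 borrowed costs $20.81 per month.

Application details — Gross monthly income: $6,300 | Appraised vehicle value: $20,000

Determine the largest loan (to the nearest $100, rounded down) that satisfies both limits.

$20,000

Payment cap: 15% × $6,300 = $945/month.
At $20.81 per $1,000, that supports 945/20.81 × 1,000 ≈ $45,410 → $45,400.
LTV cap: 100% × $20,000 = $20,000 → $20,000.
Binding constraint: loan-to-value.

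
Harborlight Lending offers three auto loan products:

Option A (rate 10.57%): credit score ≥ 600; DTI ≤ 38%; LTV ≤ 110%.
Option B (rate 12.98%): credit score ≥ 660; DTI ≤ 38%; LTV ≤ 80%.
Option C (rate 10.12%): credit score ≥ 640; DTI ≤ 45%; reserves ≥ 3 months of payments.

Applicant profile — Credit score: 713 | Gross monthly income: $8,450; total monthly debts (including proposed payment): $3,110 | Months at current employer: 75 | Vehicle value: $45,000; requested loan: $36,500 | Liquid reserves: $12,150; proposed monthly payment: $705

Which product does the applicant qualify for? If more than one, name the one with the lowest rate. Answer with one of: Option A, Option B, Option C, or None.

DTI = 3,110/8,450 = 36.8%.
LTV = 36,500/45,000 = 81.1%.
Reserves = 12,150/705 = 17.2 months.
Option A: score 713 ≥ 600; DTI 36.8% ≤ 38%; LTV 81.1% ≤ 110% → qualifies.
Option B: score 713 ≥ 660; DTI 36.8% ≤ 38%; LTV 81.1% > 80% → does not qualify.
Option C: score 713 ≥ 640; DTI 36.8% ≤ 45%; reserves 17.2 ≥ 3 mo → qualifies.
Qualifying: Option A, Option C. Lowest rate is 10.12% → Option C.

Option C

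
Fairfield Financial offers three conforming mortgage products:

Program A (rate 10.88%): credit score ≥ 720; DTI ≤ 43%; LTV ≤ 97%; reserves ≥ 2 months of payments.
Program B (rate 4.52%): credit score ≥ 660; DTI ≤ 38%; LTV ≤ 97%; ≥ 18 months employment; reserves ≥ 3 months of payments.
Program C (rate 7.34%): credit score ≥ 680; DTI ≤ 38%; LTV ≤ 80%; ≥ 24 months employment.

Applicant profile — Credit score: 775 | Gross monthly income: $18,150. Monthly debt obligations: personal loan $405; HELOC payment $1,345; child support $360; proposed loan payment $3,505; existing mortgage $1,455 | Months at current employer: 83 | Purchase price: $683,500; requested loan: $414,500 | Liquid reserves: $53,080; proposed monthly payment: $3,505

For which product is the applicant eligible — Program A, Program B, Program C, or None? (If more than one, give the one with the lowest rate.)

Total debts = (405 + 1,345 + 360 + 3,505 + 1,455) = 7,070; DTI = 7,070/18,150 = 39%.
LTV = 414,500/683,500 = 60.6%.
Reserves = 53,080/3,505 = 15.1 months.
Program A: score 775 ≥ 720; DTI 39% ≤ 43%; LTV 60.6% ≤ 97%; reserves 15.1 ≥ 2 mo → qualifies.
Program B: score 775 ≥ 660; DTI 39% > 38%; LTV 60.6% ≤ 97%; employment 83 ≥ 18 mo; reserves 15.1 ≥ 3 mo → does not qualify.
Program C: score 775 ≥ 680; DTI 39% > 38%; LTV 60.6% ≤ 80%; employment 83 ≥ 24 mo → does not qualify.

Program A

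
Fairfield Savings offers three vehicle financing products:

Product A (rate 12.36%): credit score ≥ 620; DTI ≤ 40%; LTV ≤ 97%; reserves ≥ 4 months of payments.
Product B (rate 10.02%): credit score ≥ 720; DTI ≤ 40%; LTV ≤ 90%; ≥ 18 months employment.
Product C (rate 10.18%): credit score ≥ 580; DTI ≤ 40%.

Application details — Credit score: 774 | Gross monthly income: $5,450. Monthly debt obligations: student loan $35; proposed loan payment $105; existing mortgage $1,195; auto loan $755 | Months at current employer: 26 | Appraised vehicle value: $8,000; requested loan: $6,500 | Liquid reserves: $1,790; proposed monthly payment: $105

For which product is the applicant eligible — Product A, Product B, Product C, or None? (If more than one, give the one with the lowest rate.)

Product B

Total debts = (35 + 105 + 1,195 + 755) = 2,090; DTI = 2,090/5,450 = 38.3%.
LTV = 6,500/8,000 = 81.2%.
Reserves = 1,790/105 = 17.0 months.
Product A: score 774 ≥ 620; DTI 38.3% ≤ 40%; LTV 81.2% ≤ 97%; reserves 17.0 ≥ 4 mo → qualifies.
Product B: score 774 ≥ 720; DTI 38.3% ≤ 40%; LTV 81.2% ≤ 90%; employment 26 ≥ 18 mo → qualifies.
Product C: score 774 ≥ 580; DTI 38.3% ≤ 40% → qualifies.
Qualifying: Product A, Product B, Product C. Lowest rate is 10.02% → Product B.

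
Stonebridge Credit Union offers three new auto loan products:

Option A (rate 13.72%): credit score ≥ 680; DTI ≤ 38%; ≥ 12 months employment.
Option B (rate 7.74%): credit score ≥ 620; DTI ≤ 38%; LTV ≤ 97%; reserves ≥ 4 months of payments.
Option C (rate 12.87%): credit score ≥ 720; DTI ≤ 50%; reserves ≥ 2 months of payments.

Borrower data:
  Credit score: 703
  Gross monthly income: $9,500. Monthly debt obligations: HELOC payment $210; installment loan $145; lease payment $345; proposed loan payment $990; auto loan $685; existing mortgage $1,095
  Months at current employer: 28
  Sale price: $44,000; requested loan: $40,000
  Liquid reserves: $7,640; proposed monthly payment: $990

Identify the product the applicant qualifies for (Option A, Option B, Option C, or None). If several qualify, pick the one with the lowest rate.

Total debts = (210 + 145 + 345 + 990 + 685 + 1,095) = 3,470; DTI = 3,470/9,500 = 36.5%.
LTV = 40,000/44,000 = 90.9%.
Reserves = 7,640/990 = 7.7 months.
Option A: score 703 ≥ 680; DTI 36.5% ≤ 38%; employment 28 ≥ 12 mo → qualifies.
Option B: score 703 ≥ 620; DTI 36.5% ≤ 38%; LTV 90.9% ≤ 97%; reserves 7.7 ≥ 4 mo → qualifies.
Option C: score 703 < 720; DTI 36.5% ≤ 50%; reserves 7.7 ≥ 2 mo → does not qualify.
Qualifying: Option A, Option B. Lowest rate is 7.74% → Option B.

Option B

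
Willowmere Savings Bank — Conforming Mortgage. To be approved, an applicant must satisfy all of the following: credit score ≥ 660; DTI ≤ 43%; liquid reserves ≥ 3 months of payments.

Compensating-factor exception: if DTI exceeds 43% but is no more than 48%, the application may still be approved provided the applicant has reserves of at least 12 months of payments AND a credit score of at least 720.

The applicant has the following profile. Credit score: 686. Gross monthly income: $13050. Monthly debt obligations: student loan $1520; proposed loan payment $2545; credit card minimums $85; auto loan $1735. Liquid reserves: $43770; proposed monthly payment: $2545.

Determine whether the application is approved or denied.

Credit score 686 ≥ 660 (meets base)
Total debts = (1,520 + 2,545 + 85 + 1,735) = 5,885. DTI = 5,885/13,050 = 45.1% > 43% — standard DTI limit exceeded.
Reserves: 43,770 ÷ 2,545 = 17.2 months (meets 3-month minimum)
45.1% falls in the override range (43%–48%), so the compensating-factor test applies.
Reserves 17.2 ≥ 12 months; credit score 686 < 720.
Compensating-factor requirement not fully met.

Denied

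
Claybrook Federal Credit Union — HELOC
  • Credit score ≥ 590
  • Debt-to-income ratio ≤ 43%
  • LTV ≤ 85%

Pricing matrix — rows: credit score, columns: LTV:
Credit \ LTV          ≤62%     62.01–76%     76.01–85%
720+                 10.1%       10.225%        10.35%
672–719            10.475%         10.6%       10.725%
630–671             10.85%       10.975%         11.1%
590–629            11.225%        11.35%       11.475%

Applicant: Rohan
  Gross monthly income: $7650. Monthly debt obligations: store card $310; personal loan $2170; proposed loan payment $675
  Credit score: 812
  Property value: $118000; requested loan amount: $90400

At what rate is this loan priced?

Credit score 812 ≥ 590; Total monthly debts = (310 + 2,170 + 675) = 3,155. DTI: 3,155 ÷ 7,650 = 41.2%, within the 43% cap
LTV = 90,400/118,000 = 76.6% ≤ 85%
Row: 812 falls in 720+. Column: 76.6% falls in 76.01–85%. Rate = 10.35%.

10.35%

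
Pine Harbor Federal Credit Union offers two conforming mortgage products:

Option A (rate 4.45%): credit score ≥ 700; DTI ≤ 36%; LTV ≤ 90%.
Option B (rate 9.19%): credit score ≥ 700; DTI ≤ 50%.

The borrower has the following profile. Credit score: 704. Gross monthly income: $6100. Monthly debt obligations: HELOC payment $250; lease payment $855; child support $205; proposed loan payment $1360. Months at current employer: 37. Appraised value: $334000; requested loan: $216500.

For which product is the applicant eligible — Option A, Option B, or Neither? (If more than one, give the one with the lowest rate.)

Total debts = (250 + 855 + 205 + 1,360) = 2,670; DTI = 2,670/6,100 = 43.8%.
LTV = 216,500/334,000 = 64.8%.
Option A: score 704 ≥ 700; DTI 43.8% > 36%; LTV 64.8% ≤ 90% → does not qualify.
Option B: score 704 ≥ 700; DTI 43.8% ≤ 50% → qualifies.

Option B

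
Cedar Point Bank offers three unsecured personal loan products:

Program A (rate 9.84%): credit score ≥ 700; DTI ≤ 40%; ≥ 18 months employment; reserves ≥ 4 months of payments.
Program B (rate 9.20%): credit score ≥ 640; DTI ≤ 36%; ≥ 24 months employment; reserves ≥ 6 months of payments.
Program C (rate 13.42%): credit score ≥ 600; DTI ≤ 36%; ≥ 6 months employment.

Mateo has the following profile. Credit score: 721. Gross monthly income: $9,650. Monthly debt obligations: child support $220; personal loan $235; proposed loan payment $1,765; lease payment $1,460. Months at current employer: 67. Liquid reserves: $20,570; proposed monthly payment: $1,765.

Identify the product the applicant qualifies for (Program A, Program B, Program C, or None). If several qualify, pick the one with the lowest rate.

Total debts = (220 + 235 + 1,765 + 1,460) = 3,680; DTI = 3,680/9,650 = 38.1%.
Reserves = 20,570/1,765 = 11.7 months.
Program A: score 721 ≥ 700; DTI 38.1% ≤ 40%; employment 67 ≥ 18 mo; reserves 11.7 ≥ 4 mo → qualifies.
Program B: score 721 ≥ 640; DTI 38.1% > 36%; employment 67 ≥ 24 mo; reserves 11.7 ≥ 6 mo → does not qualify.
Program C: score 721 ≥ 600; DTI 38.1% > 36%; employment 67 ≥ 6 mo → does not qualify.

Program A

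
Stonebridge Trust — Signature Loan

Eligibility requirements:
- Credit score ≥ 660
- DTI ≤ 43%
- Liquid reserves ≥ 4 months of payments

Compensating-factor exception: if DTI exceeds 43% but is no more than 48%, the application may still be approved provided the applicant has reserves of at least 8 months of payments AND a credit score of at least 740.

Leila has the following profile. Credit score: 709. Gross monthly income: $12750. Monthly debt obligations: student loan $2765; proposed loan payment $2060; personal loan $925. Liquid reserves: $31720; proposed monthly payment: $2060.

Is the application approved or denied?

Credit score 709 ≥ 660 (meets base)
Total debts = (2,765 + 2,060 + 925) = 5,750. DTI: 5,750 ÷ 12,750 = 45.1%, over the 43% base limit.
Reserves: 31,720 ÷ 2,060 = 15.4 months (meets 4-month minimum)
DTI 45.1% is within the 43%–48% exception band; checking compensating factors.
Override check — reserves: 15.4 mo (ok); score: 709 (below 740).
Compensating-factor requirement not fully met.

Denied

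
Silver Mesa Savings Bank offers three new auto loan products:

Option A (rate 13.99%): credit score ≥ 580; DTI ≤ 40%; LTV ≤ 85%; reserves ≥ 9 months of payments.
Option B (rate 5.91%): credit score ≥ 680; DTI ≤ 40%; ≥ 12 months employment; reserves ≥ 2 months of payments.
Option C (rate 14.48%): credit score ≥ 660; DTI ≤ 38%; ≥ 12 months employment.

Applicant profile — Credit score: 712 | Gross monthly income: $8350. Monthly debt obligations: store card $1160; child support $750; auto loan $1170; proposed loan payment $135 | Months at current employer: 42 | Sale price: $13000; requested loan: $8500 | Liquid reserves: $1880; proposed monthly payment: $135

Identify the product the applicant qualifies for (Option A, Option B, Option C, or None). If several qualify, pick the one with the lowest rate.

Option B

Total debts = (1,160 + 750 + 1,170 + 135) = 3,215; DTI = 3,215/8,350 = 38.5%.
LTV = 8,500/13,000 = 65.4%.
Reserves = 1,880/135 = 13.9 months.
Option A: score 712 ≥ 580; DTI 38.5% ≤ 40%; LTV 65.4% ≤ 85%; reserves 13.9 ≥ 9 mo → qualifies.
Option B: score 712 ≥ 680; DTI 38.5% ≤ 40%; employment 42 ≥ 12 mo; reserves 13.9 ≥ 2 mo → qualifies.
Option C: score 712 ≥ 660; DTI 38.5% > 38%; employment 42 ≥ 12 mo → does not qualify.
Qualifying: Option A, Option B. Lowest rate is 5.91% → Option B.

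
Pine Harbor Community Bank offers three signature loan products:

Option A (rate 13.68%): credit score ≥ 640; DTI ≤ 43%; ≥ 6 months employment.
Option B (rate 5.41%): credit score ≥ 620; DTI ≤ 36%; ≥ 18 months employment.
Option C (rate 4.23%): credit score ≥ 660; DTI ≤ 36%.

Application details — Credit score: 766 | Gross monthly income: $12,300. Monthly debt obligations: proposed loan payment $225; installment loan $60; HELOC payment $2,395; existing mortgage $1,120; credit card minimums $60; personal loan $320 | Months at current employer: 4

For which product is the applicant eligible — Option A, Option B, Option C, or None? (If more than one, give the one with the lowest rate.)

Option C

Total debts = (225 + 60 + 2,395 + 1,120 + 60 + 320) = 4,180; DTI = 4,180/12,300 = 34%.
Option A: score 766 ≥ 640; DTI 34% ≤ 43%; employment 4 < 6 mo → does not qualify.
Option B: score 766 ≥ 620; DTI 34% ≤ 36%; employment 4 < 18 mo → does not qualify.
Option C: score 766 ≥ 660; DTI 34% ≤ 36% → qualifies.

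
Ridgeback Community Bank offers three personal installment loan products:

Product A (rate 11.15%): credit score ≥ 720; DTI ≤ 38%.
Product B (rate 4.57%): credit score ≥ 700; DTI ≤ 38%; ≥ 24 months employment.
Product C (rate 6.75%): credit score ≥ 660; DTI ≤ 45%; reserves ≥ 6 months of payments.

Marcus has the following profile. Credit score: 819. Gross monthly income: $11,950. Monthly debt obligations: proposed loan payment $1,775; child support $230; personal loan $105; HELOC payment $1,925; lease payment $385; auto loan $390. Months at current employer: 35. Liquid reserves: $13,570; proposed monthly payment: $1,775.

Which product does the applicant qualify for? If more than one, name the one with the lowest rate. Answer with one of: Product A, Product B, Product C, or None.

Total debts = (1,775 + 230 + 105 + 1,925 + 385 + 390) = 4,810; DTI = 4,810/11,950 = 40.3%.
Reserves = 13,570/1,775 = 7.6 months.
Product A: score 819 ≥ 720; DTI 40.3% > 38% → does not qualify.
Product B: score 819 ≥ 700; DTI 40.3% > 38%; employment 35 ≥ 24 mo → does not qualify.
Product C: score 819 ≥ 660; DTI 40.3% ≤ 45%; reserves 7.6 ≥ 6 mo → qualifies.

Product C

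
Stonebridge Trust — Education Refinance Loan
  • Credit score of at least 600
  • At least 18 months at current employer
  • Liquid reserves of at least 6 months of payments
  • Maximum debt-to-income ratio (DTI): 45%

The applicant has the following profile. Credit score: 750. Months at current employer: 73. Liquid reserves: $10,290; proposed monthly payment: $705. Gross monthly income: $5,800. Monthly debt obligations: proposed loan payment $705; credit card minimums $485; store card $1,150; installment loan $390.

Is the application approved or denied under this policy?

Credit score 750 ≥ 600 (meets)
Employment 73 ≥ 18 months
Reserves = 10,290/705 = 14.6 months ≥ 6
Total monthly debts = (705 + 485 + 1,150 + 390) = 2,730. DTI: 2,730 ÷ 5,800 = 47.1%, exceeds the 45% cap
Fails on DTI.

Denied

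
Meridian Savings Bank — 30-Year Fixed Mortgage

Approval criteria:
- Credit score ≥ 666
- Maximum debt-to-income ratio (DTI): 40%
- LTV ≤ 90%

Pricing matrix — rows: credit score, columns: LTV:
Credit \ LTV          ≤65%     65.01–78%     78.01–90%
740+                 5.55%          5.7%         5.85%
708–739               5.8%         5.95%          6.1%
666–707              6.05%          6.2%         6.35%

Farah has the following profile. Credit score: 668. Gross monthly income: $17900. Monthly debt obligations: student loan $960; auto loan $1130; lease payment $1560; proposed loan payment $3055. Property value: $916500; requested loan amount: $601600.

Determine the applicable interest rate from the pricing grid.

Credit score 668 ≥ 666; Total monthly debts = (960 + 1,130 + 1,560 + 3,055) = 6,705. Debt-to-income = 6,705/17,900 = 37.5% — meets 40% limit
LTV = 601,600/916,500 = 65.6% ≤ 90%
Score 668 is in the 666–707 band; LTV 65.6% is in the 65.01–78% band → 6.2%.

6.2%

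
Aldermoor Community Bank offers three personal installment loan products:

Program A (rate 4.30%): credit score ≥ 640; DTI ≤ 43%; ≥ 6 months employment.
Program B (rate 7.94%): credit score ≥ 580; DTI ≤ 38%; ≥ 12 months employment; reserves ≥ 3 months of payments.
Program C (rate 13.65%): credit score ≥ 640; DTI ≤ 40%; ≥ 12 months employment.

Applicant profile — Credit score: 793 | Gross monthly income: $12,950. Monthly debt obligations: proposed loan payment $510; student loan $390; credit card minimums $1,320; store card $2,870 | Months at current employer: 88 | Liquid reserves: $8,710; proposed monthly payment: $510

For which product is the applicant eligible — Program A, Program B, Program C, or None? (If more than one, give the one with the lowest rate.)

Program A

Total debts = (510 + 390 + 1,320 + 2,870) = 5,090; DTI = 5,090/12,950 = 39.3%.
Reserves = 8,710/510 = 17.1 months.
Program A: score 793 ≥ 640; DTI 39.3% ≤ 43%; employment 88 ≥ 6 mo → qualifies.
Program B: score 793 ≥ 580; DTI 39.3% > 38%; employment 88 ≥ 12 mo; reserves 17.1 ≥ 3 mo → does not qualify.
Program C: score 793 ≥ 640; DTI 39.3% ≤ 40%; employment 88 ≥ 12 mo → qualifies.
Qualifying: Program A, Program C. Lowest rate is 4.30% → Program A.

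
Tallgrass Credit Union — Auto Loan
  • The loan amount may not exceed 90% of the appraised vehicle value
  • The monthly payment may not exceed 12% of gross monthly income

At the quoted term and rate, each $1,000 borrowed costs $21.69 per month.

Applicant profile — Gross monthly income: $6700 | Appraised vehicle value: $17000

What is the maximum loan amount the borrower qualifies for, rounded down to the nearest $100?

Payment cap: 12% × $6,700 = $804/month.
At $21.69 per $1,000, that supports 804/21.69 × 1,000 ≈ $37,067 → $37,000.
LTV cap: 90% × $17,000 = $15,300 → $15,300.
Binding constraint: loan-to-value.

$15,300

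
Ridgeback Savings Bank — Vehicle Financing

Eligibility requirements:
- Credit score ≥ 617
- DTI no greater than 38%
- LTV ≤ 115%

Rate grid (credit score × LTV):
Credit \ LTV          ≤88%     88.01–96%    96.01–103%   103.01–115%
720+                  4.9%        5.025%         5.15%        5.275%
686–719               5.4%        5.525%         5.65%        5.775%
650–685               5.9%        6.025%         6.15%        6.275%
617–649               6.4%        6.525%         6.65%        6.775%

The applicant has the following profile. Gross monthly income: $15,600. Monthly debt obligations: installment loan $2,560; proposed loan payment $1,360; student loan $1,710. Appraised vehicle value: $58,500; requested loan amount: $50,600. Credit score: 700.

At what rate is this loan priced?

5.4%

Credit score 700 ≥ 617; Total monthly debts = (2,560 + 1,360 + 1,710) = 5,630. DTI: 5,630 ÷ 15,600 = 36.1%, within the 38% cap
LTV: 50,600 ÷ 58,500 = 86.5%, within 115% cap
Score 700 is in the 686–719 band; LTV 86.5% is in the ≤88% band → 5.4%.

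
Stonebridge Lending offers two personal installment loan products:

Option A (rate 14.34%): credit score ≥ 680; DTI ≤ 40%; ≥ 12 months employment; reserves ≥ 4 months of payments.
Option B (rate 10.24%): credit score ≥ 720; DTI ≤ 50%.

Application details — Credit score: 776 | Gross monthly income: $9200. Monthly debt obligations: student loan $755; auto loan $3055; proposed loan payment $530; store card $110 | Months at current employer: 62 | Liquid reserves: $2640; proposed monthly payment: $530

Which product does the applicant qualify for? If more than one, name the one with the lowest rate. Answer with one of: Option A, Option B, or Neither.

Option B

Total debts = (755 + 3,055 + 530 + 110) = 4,450; DTI = 4,450/9,200 = 48.4%.
Reserves = 2,640/530 = 5.0 months.
Option A: score 776 ≥ 680; DTI 48.4% > 40%; employment 62 ≥ 12 mo; reserves 5.0 ≥ 4 mo → does not qualify.
Option B: score 776 ≥ 720; DTI 48.4% ≤ 50% → qualifies.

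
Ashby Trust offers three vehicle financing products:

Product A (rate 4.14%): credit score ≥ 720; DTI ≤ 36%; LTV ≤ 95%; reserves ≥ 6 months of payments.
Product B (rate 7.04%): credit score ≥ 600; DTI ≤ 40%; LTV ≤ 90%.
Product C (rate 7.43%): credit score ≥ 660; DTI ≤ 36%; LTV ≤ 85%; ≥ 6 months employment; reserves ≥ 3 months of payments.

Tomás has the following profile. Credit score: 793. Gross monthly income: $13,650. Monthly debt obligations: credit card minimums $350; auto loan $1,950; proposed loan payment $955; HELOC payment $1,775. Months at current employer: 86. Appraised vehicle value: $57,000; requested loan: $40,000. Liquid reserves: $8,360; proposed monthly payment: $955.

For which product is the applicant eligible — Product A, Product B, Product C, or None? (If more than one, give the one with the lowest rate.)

Product B

Total debts = (350 + 1,950 + 955 + 1,775) = 5,030; DTI = 5,030/13,650 = 36.8%.
LTV = 40,000/57,000 = 70.2%.
Reserves = 8,360/955 = 8.8 months.
Product A: score 793 ≥ 720; DTI 36.8% > 36%; LTV 70.2% ≤ 95%; reserves 8.8 ≥ 6 mo → does not qualify.
Product B: score 793 ≥ 600; DTI 36.8% ≤ 40%; LTV 70.2% ≤ 90% → qualifies.
Product C: score 793 ≥ 660; DTI 36.8% > 36%; LTV 70.2% ≤ 85%; employment 86 ≥ 6 mo; reserves 8.8 ≥ 3 mo → does not qualify.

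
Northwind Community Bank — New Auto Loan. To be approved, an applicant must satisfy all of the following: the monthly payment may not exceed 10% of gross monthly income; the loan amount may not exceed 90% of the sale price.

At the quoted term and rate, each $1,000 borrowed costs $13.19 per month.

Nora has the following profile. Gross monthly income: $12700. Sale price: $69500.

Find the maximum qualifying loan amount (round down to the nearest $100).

Payment cap: 10% × $12,700 = $1,270/month.
At $13.19 per $1,000, that supports 1,270/13.19 × 1,000 ≈ $96,285 → $96,200.
LTV cap: 90% × $69,500 = $62,550 → $62,500.
Binding constraint: loan-to-value.

$62,500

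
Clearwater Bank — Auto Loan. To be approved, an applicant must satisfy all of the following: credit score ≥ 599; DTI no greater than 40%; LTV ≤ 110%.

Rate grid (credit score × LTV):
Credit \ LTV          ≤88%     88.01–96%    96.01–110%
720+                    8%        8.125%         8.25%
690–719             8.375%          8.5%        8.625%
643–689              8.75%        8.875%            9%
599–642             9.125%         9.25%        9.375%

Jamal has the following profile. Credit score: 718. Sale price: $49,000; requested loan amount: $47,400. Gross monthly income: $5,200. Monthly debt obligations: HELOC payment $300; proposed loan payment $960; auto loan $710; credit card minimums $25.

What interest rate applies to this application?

Credit score 718 ≥ 599; Total monthly debts = (300 + 960 + 710 + 25) = 1,995. DTI: 1,995 ÷ 5,200 = 38.4%, within the 40% cap
Loan-to-value = 47,400/49,000 = 96.7% — pass (110% max)
Credit 718 → row 690–719; LTV 96.7% → column 96.01–110%. Grid cell → 8.625%.

8.625%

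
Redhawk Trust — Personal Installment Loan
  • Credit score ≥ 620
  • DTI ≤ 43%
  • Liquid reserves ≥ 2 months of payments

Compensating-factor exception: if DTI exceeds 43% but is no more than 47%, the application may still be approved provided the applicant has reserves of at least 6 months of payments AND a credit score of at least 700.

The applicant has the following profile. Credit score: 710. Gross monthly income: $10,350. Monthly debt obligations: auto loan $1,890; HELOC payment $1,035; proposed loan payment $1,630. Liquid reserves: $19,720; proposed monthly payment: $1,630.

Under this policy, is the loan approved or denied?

Credit score 710 ≥ 620 (meets base)
Total debts = (1,890 + 1,035 + 1,630) = 4,555. DTI: 4,555 ÷ 10,350 = 44%, over the 43% base limit.
Reserves = 19,720/1,630 = 12.1 months ≥ 2
DTI 44% is within the 43%–47% exception band; checking compensating factors.
Override check — reserves: 12.1 mo (ok); score: 710 (ok).
Both compensating conditions met → exception applies.

Approved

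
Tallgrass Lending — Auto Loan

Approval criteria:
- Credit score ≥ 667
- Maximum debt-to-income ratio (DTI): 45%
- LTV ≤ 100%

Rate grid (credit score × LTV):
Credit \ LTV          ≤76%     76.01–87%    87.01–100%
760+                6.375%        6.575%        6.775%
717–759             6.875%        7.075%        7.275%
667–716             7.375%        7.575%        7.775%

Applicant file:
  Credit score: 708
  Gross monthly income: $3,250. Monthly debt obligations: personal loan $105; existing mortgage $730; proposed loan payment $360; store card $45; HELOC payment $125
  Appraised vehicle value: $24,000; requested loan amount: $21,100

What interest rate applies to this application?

7.775%

Credit score 708 ≥ 667; Total monthly debts = (105 + 730 + 360 + 45 + 125) = 1,365. DTI = 1,365/3,250 = 42% ≤ 45%
LTV = 21,100/24,000 = 87.9% ≤ 100%
Credit 708 → row 667–716; LTV 87.9% → column 87.01–100%. Grid cell → 7.775%.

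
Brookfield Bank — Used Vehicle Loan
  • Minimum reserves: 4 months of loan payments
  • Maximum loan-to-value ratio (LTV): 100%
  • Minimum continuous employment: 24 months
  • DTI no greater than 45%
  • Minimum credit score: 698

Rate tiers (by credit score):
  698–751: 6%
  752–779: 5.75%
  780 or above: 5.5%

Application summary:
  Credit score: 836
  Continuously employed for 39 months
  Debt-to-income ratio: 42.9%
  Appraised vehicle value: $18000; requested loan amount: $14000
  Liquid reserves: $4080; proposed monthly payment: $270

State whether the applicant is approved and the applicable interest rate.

Approved at 5.5%

Credit score 836 ≥ 698 (meets minimum)
LTV = 14,000/18,000 = 77.8% ≤ 100%
Employment 39 ≥ 24 months
Reserves: 4,080 ÷ 270 = 15.1 months (meets 4-month minimum)
Debt-to-income 42.9% vs 45% cap — pass
All requirements met. Score 836 falls in the 780 or above tier → 5.5%.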